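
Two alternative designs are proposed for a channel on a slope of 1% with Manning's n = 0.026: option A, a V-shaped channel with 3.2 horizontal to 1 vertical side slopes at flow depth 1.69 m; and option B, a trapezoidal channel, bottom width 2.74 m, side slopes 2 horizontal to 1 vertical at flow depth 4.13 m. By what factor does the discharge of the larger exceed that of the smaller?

9.53

Channel A: For a triangular section with side slope z = 3.2: A = zy² = 3.2×1.69² = 9.14 m²; P = 2y√(1+z²) = 2×1.69×3.353 = 11.33 m. Hydraulic radius R = A/P = 9.14/11.33 = 0.8065 m. Q_A = (1/0.026)·9.14·0.8065^(2/3)·√0.01 = 30.46 m³/s.
Channel B: With bottom width b = 2.74 m and side slope z = 2: A = (b + zy)y = (2.74 + 2×4.13)×4.13 = 45.43 m²; P = b + 2y√(1+z²) = 2.74 + 2×4.13×2.236 = 21.21 m. Hydraulic radius R = A/P = 45.43/21.21 = 2.142 m. Q_B = (1/0.026)·45.43·2.142^(2/3)·√0.01 = 290.3 m³/s.
The larger discharge is 290.3 m³/s and the smaller is 30.46 m³/s; the ratio is 9.53.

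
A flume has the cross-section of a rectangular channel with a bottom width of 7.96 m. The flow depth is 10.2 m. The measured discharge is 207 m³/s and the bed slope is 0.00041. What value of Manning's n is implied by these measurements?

Flow area A = b·y = 7.96 × 10.2 = 81.19 m². Wetted perimeter P = b + 2y = 7.96 + 2×10.2 = 28.36 m.
Hydraulic radius R = A/P = 81.19/28.36 = 2.863 m.
Rearranging Manning's equation: n = (1/Q) A R^(2/3) S^(1/2) = (1/207) × 81.19 × 2.863^(2/3) × √0.00041 = 0.016.

n = 0.016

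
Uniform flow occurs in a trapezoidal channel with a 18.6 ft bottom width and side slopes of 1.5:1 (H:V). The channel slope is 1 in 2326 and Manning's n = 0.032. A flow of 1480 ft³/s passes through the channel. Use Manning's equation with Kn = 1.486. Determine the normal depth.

y_n = 11.7 ft

Manning's equation rearranged: A R^(2/3) = nQ / (1.486·√S) = 0.032 × 1480 / (1.486 × √0.0004299) = 1537.
Try y = 10.3 ft: A R^(2/3) = 1195 — low.
Try y = 14.5 ft: A R^(2/3) = 2390 — high.
Try y = 11.7 ft: A R^(2/3) = 1542 — close enough.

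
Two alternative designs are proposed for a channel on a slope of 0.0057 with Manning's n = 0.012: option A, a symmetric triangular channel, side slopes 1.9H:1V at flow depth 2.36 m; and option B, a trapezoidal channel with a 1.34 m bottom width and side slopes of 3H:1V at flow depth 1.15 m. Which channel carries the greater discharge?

channel A

Channel A: For a triangular section with side slope z = 1.9: A = zy² = 1.9×2.36² = 10.58 m²; P = 2y√(1+z²) = 2×2.36×2.147 = 10.13 m. Hydraulic radius R = A/P = 10.58/10.13 = 1.044 m. Q_A = (1/0.012)·10.58·1.044^(2/3)·√0.0057 = 68.53 m³/s.
Channel B: With bottom width b = 1.34 m and side slope z = 3: A = (b + zy)y = (1.34 + 3×1.15)×1.15 = 5.508 m²; P = b + 2y√(1+z²) = 1.34 + 2×1.15×3.162 = 8.613 m. Hydraulic radius R = A/P = 5.508/8.613 = 0.6395 m. Q_B = (1/0.012)·5.508·0.6395^(2/3)·√0.0057 = 25.73 m³/s.
Q_A = 68.53 m³/s vs Q_B = 25.73 m³/s, so channel A carries more.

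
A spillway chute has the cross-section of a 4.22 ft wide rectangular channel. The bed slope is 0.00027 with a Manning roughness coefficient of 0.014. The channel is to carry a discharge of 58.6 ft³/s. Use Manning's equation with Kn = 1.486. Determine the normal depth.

y_n = 5.93 ft

Manning's equation rearranged: A R^(2/3) = nQ / (1.486·√S) = 0.014 × 58.6 / (1.486 × √0.00027) = 33.6.
Try y = 4.44 ft: A R^(2/3) = 23.79 — too small.
Try y = 7.48 ft: A R^(2/3) = 44 — too large.
Try y = 5.93 ft: A R^(2/3) = 33.61 — matches.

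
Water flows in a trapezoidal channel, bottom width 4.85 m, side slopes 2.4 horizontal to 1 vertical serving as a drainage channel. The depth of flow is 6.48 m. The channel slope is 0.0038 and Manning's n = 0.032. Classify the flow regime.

With bottom width b = 4.85 m and side slope z = 2.4: A = (b + zy)y = (4.85 + 2.4×6.48)×6.48 = 132.2 m²; P = b + 2y√(1+z²) = 4.85 + 2×6.48×2.6 = 38.55 m.
Hydraulic radius R = A/P = 132.2/38.55 = 3.43 m.
V = (1/n) R^(2/3) √S = (1/0.032) × 3.43^(2/3) × √0.0038 = 4.381 m/s. Hydraulic depth D_h = A/T = 132.2/35.95 = 3.677 m.
Froude number Fr = V/√(g·D_h) = 4.381/√(9.81×3.677) = 0.729, which is less than 1, so the flow is subcritical.

subcritical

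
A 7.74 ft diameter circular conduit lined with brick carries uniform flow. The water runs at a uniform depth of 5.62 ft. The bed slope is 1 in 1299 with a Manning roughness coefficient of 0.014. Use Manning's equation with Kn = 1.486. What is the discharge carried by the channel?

For a circular section of diameter D = 7.74 ft at depth y = 5.62 ft, the central angle is θ = 2 arccos(1 − 2y/D) = 4.08 rad. Then A = (D²/8)(θ − sin θ) = 36.59 ft² and P = Dθ/2 = 15.79 ft.
Hydraulic radius R = A/P = 36.59/15.79 = 2.318 ft.
Manning's equation: Q = (1.486/n) A R^(2/3) S^(1/2) = (1.486/0.014) × 36.59 × 2.318^(2/3) × 0.0007698^(1/2) = 189 ft³/s.

Q = 189 ft³/s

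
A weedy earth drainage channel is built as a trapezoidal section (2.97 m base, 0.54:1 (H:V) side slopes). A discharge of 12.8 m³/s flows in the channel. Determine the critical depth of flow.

At critical depth, Q² T / (g A³) = 1, i.e. A³/T = Q²/g = 12.8²/9.81 = 16.7.
Try y = 1.28 m: A³/T = 23.65 — high.
Try y = 1.15 m: A³/T = 16.72 — close enough.

y_c = 1.15 m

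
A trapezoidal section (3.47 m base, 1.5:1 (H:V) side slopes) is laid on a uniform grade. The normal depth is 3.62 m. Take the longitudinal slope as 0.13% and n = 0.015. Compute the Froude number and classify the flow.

With bottom width b = 3.47 m and side slope z = 1.5: A = (b + zy)y = (3.47 + 1.5×3.62)×3.62 = 32.22 m²; P = b + 2y√(1+z²) = 3.47 + 2×3.62×1.803 = 16.52 m.
Hydraulic radius R = A/P = 32.22/16.52 = 1.95 m.
V = (1/n) R^(2/3) √S = (1/0.015) × 1.95^(2/3) × √0.0013 = 3.752 m/s. Hydraulic depth D_h = A/T = 32.22/14.33 = 2.248 m.
Froude number Fr = V/√(g·D_h) = 3.752/√(9.81×2.248) = 0.799, which is less than 1, so the flow is subcritical.

subcritical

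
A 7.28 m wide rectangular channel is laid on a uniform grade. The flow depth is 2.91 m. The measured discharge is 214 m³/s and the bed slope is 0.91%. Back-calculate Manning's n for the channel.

n = 0.013

Flow area A = b·y = 7.28 × 2.91 = 21.18 m². Wetted perimeter P = b + 2y = 7.28 + 2×2.91 = 13.1 m.
Hydraulic radius R = A/P = 21.18/13.1 = 1.617 m.
Rearranging Manning's equation: n = (1/Q) A R^(2/3) S^(1/2) = (1/214) × 21.18 × 1.617^(2/3) × √0.0091 = 0.013.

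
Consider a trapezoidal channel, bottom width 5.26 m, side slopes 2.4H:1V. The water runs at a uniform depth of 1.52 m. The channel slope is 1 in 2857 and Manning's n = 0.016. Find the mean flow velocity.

V = 1.19 m/s

With bottom width b = 5.26 m and side slope z = 2.4: A = (b + zy)y = (5.26 + 2.4×1.52)×1.52 = 13.54 m²; P = b + 2y√(1+z²) = 5.26 + 2×1.52×2.6 = 13.16 m.
Hydraulic radius R = A/P = 13.54/13.16 = 1.029 m.
From Manning's equation, V = (1/n) R^(2/3) S^(1/2) = (1/0.016) × 1.029^(2/3) × 0.00035^(1/2) = 1.19 m/s.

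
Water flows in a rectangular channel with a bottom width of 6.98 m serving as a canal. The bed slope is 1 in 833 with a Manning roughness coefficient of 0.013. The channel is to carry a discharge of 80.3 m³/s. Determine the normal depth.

y_n = 3.1 m

Manning's equation rearranged: A R^(2/3) = nQ / (1·√S) = 0.013 × 80.3 / (√0.0012) = 30.13.
Trying y = 3.59 m: A R^(2/3) = 36.66 — high.
Trying y = 2.11 m: A R^(2/3) = 17.68 — low.
Trying y = 3.1 m: A R^(2/3) = 30.11 — ≈ 30.13.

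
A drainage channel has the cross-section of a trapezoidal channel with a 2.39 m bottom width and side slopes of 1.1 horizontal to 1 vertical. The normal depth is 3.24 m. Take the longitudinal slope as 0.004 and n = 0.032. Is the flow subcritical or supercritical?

With bottom width b = 2.39 m and side slope z = 1.1: A = (b + zy)y = (2.39 + 1.1×3.24)×3.24 = 19.29 m²; P = b + 2y√(1+z²) = 2.39 + 2×3.24×1.487 = 12.02 m.
Hydraulic radius R = A/P = 19.29/12.02 = 1.604 m.
V = (1/n) R^(2/3) √S = (1/0.032) × 1.604^(2/3) × √0.004 = 2.709 m/s. Hydraulic depth D_h = A/T = 19.29/9.518 = 2.027 m.
Froude number Fr = V/√(g·D_h) = 2.709/√(9.81×2.027) = 0.607, which is less than 1, so the flow is subcritical.

subcritical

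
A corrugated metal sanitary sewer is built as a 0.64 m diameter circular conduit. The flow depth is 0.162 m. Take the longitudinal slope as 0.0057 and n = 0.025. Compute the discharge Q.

Q = 0.0402 m³/s

For a circular section of diameter D = 0.64 m at depth y = 0.162 m, the central angle is θ = 2 arccos(1 − 2y/D) = 2.109 rad. Then A = (D²/8)(θ − sin θ) = 0.064 m² and P = Dθ/2 = 0.6748 m.
Hydraulic radius R = A/P = 0.064/0.6748 = 0.09485 m.
Manning's equation: Q = (1/n) A R^(2/3) S^(1/2) = (1/0.025) × 0.064 × 0.09485^(2/3) × 0.0057^(1/2) = 0.0402 m³/s.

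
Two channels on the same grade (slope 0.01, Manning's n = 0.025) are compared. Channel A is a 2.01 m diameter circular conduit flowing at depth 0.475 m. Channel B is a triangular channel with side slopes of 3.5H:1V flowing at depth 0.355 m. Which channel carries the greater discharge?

channel A

Channel A: For a circular section of diameter D = 2.01 m at depth y = 0.475 m, the central angle is θ = 2 arccos(1 − 2y/D) = 2.031 rad. Then A = (D²/8)(θ − sin θ) = 0.5729 m² and P = Dθ/2 = 2.041 m. Hydraulic radius R = A/P = 0.5729/2.041 = 0.2807 m. Q_A = (1/0.025)·0.5729·0.2807^(2/3)·√0.01 = 0.9826 m³/s.
Channel B: For a triangular section with side slope z = 3.5: A = zy² = 3.5×0.355² = 0.4411 m²; P = 2y√(1+z²) = 2×0.355×3.64 = 2.584 m. Hydraulic radius R = A/P = 0.4411/2.584 = 0.1707 m. Q_B = (1/0.025)·0.4411·0.1707^(2/3)·√0.01 = 0.5429 m³/s.
Q_A = 0.9826 m³/s vs Q_B = 0.5429 m³/s, so channel A carries more.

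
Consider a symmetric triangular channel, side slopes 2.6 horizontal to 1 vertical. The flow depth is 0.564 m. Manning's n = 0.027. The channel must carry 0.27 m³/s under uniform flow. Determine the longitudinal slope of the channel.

For a triangular section with side slope z = 2.6: A = zy² = 2.6×0.564² = 0.827 m²; P = 2y√(1+z²) = 2×0.564×2.786 = 3.142 m.
Hydraulic radius R = A/P = 0.827/3.142 = 0.2632 m.
From Manning's equation, S = [nQ / (1 A R^(2/3))]² = [0.027 × 0.27 / (1 × 0.827 × 0.2632^(2/3))]² = 0.000461.

S = 0.000461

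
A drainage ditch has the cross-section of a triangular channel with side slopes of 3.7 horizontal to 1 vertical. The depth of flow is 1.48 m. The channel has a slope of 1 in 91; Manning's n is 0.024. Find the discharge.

Q = 28.3 m³/s

For a triangular section with side slope z = 3.7: A = zy² = 3.7×1.48² = 8.104 m²; P = 2y√(1+z²) = 2×1.48×3.833 = 11.34 m.
Hydraulic radius R = A/P = 8.104/11.34 = 0.7144 m.
Manning's equation: Q = (1/n) A R^(2/3) S^(1/2) = (1/0.024) × 8.104 × 0.7144^(2/3) × 0.01099^(1/2) = 28.3 m³/s.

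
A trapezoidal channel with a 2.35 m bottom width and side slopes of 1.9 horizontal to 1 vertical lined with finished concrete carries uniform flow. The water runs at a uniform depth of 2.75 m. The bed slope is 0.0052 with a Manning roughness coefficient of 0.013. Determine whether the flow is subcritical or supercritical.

With bottom width b = 2.35 m and side slope z = 1.9: A = (b + zy)y = (2.35 + 1.9×2.75)×2.75 = 20.83 m²; P = b + 2y√(1+z²) = 2.35 + 2×2.75×2.147 = 14.16 m.
Hydraulic radius R = A/P = 20.83/14.16 = 1.471 m.
V = (1/n) R^(2/3) √S = (1/0.013) × 1.471^(2/3) × √0.0052 = 7.175 m/s. Hydraulic depth D_h = A/T = 20.83/12.8 = 1.627 m.
Froude number Fr = V/√(g·D_h) = 7.175/√(9.81×1.627) = 1.8, which is greater than 1, so the flow is supercritical.

supercritical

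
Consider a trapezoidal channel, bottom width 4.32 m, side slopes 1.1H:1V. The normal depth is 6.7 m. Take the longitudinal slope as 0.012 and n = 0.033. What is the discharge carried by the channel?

With bottom width b = 4.32 m and side slope z = 1.1: A = (b + zy)y = (4.32 + 1.1×6.7)×6.7 = 78.32 m²; P = b + 2y√(1+z²) = 4.32 + 2×6.7×1.487 = 24.24 m.
Hydraulic radius R = A/P = 78.32/24.24 = 3.231 m.
Manning's equation: Q = (1/n) A R^(2/3) S^(1/2) = (1/0.033) × 78.32 × 3.231^(2/3) × 0.012^(1/2) = 568 m³/s.

Q = 568 m³/s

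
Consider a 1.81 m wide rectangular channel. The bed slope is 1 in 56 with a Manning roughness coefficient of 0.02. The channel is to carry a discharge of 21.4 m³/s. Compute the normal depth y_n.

y_n = 2.35 m

Manning's equation rearranged: A R^(2/3) = nQ / (1·√S) = 0.02 × 21.4 / (√0.01786) = 3.203.
Trying y = 2.91 m: A R^(2/3) = 4.114 — over.
Trying y = 1.68 m: A R^(2/3) = 2.135 — short.
Trying y = 2.35 m: A R^(2/3) = 3.203 — close enough.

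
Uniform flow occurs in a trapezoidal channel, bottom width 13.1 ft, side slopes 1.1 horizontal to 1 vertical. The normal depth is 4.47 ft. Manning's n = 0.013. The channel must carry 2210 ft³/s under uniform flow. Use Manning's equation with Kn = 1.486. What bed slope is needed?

S = 0.013

With bottom width b = 13.1 ft and side slope z = 1.1: A = (b + zy)y = (13.1 + 1.1×4.47)×4.47 = 80.54 ft²; P = b + 2y√(1+z²) = 13.1 + 2×4.47×1.487 = 26.39 ft.
Hydraulic radius R = A/P = 80.54/26.39 = 3.052 ft.
From Manning's equation, S = [nQ / (1.486 A R^(2/3))]² = [0.013 × 2210 / (1.486 × 80.54 × 3.052^(2/3))]² = 0.013.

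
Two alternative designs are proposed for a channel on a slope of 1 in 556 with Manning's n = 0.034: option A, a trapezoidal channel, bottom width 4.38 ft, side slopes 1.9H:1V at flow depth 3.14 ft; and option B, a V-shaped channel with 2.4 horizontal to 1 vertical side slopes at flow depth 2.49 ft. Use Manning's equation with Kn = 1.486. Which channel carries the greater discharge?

Channel A: With bottom width b = 4.38 ft and side slope z = 1.9: A = (b + zy)y = (4.38 + 1.9×3.14)×3.14 = 32.49 ft²; P = b + 2y√(1+z²) = 4.38 + 2×3.14×2.147 = 17.86 ft. Hydraulic radius R = A/P = 32.49/17.86 = 1.819 ft. Q_A = (1.486/0.034)·32.49·1.819^(2/3)·√0.001799 = 89.71 ft³/s.
Channel B: For a triangular section with side slope z = 2.4: A = zy² = 2.4×2.49² = 14.88 ft²; P = 2y√(1+z²) = 2×2.49×2.6 = 12.95 ft. Hydraulic radius R = A/P = 14.88/12.95 = 1.149 ft. Q_B = (1.486/0.034)·14.88·1.149^(2/3)·√0.001799 = 30.26 ft³/s.
Q_A = 89.71 ft³/s vs Q_B = 30.26 ft³/s, so channel A carries more.

channel A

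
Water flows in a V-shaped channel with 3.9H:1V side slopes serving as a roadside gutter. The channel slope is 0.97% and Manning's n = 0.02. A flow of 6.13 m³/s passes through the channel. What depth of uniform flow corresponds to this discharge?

Manning's equation rearranged: A R^(2/3) = nQ / (1·√S) = 0.02 × 6.13 / (√0.0097) = 1.245.
At y = 0.958 m: A R^(2/3) = 2.145 — high.
At y = 0.591 m: A R^(2/3) = 0.5916 — low.
At y = 0.781 m: A R^(2/3) = 1.244 — ≈ 1.245.

y_n = 0.781 m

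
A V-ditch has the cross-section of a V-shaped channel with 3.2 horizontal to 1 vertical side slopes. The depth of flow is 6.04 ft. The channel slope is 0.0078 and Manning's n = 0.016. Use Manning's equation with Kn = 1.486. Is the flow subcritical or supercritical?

For a triangular section with side slope z = 3.2: A = zy² = 3.2×6.04² = 116.7 ft²; P = 2y√(1+z²) = 2×6.04×3.353 = 40.5 ft.
Hydraulic radius R = A/P = 116.7/40.5 = 2.883 ft.
V = (1.486/n) R^(2/3) √S = (1.486/0.016) × 2.883^(2/3) × √0.0078 = 16.61 ft/s. Hydraulic depth D_h = A/T = 116.7/38.66 = 3.02 ft.
Froude number Fr = V/√(g·D_h) = 16.61/√(32.2×3.02) = 1.68, which is greater than 1, so the flow is supercritical.

supercritical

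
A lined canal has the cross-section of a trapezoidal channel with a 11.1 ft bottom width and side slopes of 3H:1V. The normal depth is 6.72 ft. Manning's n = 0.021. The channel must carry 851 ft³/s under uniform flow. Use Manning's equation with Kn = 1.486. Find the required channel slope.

With bottom width b = 11.1 ft and side slope z = 3: A = (b + zy)y = (11.1 + 3×6.72)×6.72 = 210.1 ft²; P = b + 2y√(1+z²) = 11.1 + 2×6.72×3.162 = 53.6 ft.
Hydraulic radius R = A/P = 210.1/53.6 = 3.919 ft.
From Manning's equation, S = [nQ / (1.486 A R^(2/3))]² = [0.021 × 851 / (1.486 × 210.1 × 3.919^(2/3))]² = 0.00053.

S = 0.00053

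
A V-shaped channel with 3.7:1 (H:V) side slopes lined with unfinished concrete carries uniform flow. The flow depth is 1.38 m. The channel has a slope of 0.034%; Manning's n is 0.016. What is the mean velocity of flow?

For a triangular section with side slope z = 3.7: A = zy² = 3.7×1.38² = 7.046 m²; P = 2y√(1+z²) = 2×1.38×3.833 = 10.58 m.
Hydraulic radius R = A/P = 7.046/10.58 = 0.6661 m.
From Manning's equation, V = (1/n) R^(2/3) S^(1/2) = (1/0.016) × 0.6661^(2/3) × 0.00034^(1/2) = 0.879 m/s.

V = 0.879 m/s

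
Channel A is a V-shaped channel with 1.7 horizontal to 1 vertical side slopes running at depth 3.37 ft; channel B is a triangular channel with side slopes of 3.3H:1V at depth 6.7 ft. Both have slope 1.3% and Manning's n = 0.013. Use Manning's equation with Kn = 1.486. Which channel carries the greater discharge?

channel B

Channel A: For a triangular section with side slope z = 1.7: A = zy² = 1.7×3.37² = 19.31 ft²; P = 2y√(1+z²) = 2×3.37×1.972 = 13.29 ft. Hydraulic radius R = A/P = 19.31/13.29 = 1.452 ft. Q_A = (1.486/0.013)·19.31·1.452^(2/3)·√0.013 = 322.7 ft³/s.
Channel B: For a triangular section with side slope z = 3.3: A = zy² = 3.3×6.7² = 148.1 ft²; P = 2y√(1+z²) = 2×6.7×3.448 = 46.21 ft. Hydraulic radius R = A/P = 148.1/46.21 = 3.206 ft. Q_B = (1.486/0.013)·148.1·3.206^(2/3)·√0.013 = 4198 ft³/s.
Q_A = 322.7 ft³/s vs Q_B = 4198 ft³/s, so channel B carries more.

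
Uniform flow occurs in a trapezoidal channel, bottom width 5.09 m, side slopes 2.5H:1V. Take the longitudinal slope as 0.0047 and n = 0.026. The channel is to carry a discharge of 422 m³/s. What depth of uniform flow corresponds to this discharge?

y_n = 4.84 m

Manning's equation rearranged: A R^(2/3) = nQ / (1·√S) = 0.026 × 422 / (√0.0047) = 160.
At y = 3.49 m: A R^(2/3) = 77.01 — short.
At y = 5.52 m: A R^(2/3) = 216.7 — over.
At y = 4.84 m: A R^(2/3) = 160.1 — matches.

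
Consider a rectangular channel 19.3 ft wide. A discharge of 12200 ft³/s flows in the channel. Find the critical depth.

For a rectangular channel, critical depth y_c = (q²/g)^(1/3) where q = Q/b = 12200/19.3 = 632.1 ft²/s.
So y_c = (632.1²/32.2)^(1/3) = 23.2 ft.

y_c = 23.2 ft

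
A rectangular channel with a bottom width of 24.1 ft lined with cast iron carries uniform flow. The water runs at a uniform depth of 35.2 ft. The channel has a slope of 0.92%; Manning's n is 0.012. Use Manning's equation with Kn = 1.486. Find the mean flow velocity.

V = 51.3 ft/s

Flow area A = b·y = 24.1 × 35.2 = 848.3 ft². Wetted perimeter P = b + 2y = 24.1 + 2×35.2 = 94.5 ft.
Hydraulic radius R = A/P = 848.3/94.5 = 8.977 ft.
From Manning's equation, V = (1.486/n) R^(2/3) S^(1/2) = (1.486/0.012) × 8.977^(2/3) × 0.0092^(1/2) = 51.3 ft/s.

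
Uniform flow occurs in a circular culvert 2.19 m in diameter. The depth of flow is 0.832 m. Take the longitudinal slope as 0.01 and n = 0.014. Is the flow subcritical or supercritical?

supercritical

For a circular section of diameter D = 2.19 m at depth y = 0.832 m, the central angle is θ = 2 arccos(1 − 2y/D) = 2.656 rad. Then A = (D²/8)(θ − sin θ) = 1.313 m² and P = Dθ/2 = 2.909 m.
Hydraulic radius R = A/P = 1.313/2.909 = 0.4514 m.
V = (1/n) R^(2/3) √S = (1/0.014) × 0.4514^(2/3) × √0.01 = 4.203 m/s. Hydraulic depth D_h = A/T = 1.313/2.126 = 0.6176 m.
Froude number Fr = V/√(g·D_h) = 4.203/√(9.81×0.6176) = 1.71, which is greater than 1, so the flow is supercritical.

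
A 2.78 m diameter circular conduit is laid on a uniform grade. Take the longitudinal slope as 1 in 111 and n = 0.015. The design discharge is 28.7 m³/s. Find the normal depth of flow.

Manning's equation rearranged: A R^(2/3) = nQ / (1·√S) = 0.015 × 28.7 / (√0.009009) = 4.536.
At y = 1.85 m: A R^(2/3) = 3.724 — too small.
At y = 2.59 m: A R^(2/3) = 5.121 — too large.
At y = 2.17 m: A R^(2/3) = 4.54 — matches.

y_n = 2.17 m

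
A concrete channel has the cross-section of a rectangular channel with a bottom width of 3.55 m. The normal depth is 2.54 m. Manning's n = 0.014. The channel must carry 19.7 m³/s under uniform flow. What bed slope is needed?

S = 0.000882

Flow area A = b·y = 3.55 × 2.54 = 9.017 m². Wetted perimeter P = b + 2y = 3.55 + 2×2.54 = 8.63 m.
Hydraulic radius R = A/P = 9.017/8.63 = 1.045 m.
From Manning's equation, S = [nQ / (1 A R^(2/3))]² = [0.014 × 19.7 / (1 × 9.017 × 1.045^(2/3))]² = 0.000882.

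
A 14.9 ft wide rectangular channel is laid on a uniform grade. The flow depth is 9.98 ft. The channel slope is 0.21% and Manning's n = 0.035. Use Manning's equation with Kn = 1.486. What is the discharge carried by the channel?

Q = 761 ft³/s

Flow area A = b·y = 14.9 × 9.98 = 148.7 ft². Wetted perimeter P = b + 2y = 14.9 + 2×9.98 = 34.86 ft.
Hydraulic radius R = A/P = 148.7/34.86 = 4.266 ft.
Manning's equation: Q = (1.486/n) A R^(2/3) S^(1/2) = (1.486/0.035) × 148.7 × 4.266^(2/3) × 0.0021^(1/2) = 761 ft³/s.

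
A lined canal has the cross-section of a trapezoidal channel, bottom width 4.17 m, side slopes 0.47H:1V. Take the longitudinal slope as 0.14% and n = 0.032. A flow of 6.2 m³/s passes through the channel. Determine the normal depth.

Manning's equation rearranged: A R^(2/3) = nQ / (1·√S) = 0.032 × 6.2 / (√0.0014) = 5.302.
Trying y = 1.11 m: A R^(2/3) = 4.437 — short.
Trying y = 1.37 m: A R^(2/3) = 6.222 — over.
Trying y = 1.24 m: A R^(2/3) = 5.3 — matches.

y_n = 1.24 m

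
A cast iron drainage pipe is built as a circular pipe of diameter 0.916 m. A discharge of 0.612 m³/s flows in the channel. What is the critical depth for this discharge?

At critical depth, Q² T / (g A³) = 1, i.e. A³/T = Q²/g = 0.612²/9.81 = 0.03818.
Try y = 0.342 m: A³/T = 0.01275 — short.
Try y = 0.492 m: A³/T = 0.05134 — over.
Try y = 0.455 m: A³/T = 0.03809 — close enough.

y_c = 0.455 m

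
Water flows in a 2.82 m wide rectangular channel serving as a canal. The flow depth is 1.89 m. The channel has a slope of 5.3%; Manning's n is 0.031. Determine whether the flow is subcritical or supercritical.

supercritical

Flow area A = b·y = 2.82 × 1.89 = 5.33 m². Wetted perimeter P = b + 2y = 2.82 + 2×1.89 = 6.6 m.
Hydraulic radius R = A/P = 5.33/6.6 = 0.8075 m.
V = (1/n) R^(2/3) √S = (1/0.031) × 0.8075^(2/3) × √0.053 = 6.44 m/s. Hydraulic depth D_h = A/T = 5.33/2.82 = 1.89 m.
Froude number Fr = V/√(g·D_h) = 6.44/√(9.81×1.89) = 1.5, which is greater than 1, so the flow is supercritical.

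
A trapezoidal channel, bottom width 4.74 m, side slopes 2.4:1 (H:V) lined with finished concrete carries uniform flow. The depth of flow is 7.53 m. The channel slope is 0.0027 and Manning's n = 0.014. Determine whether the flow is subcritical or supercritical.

supercritical

With bottom width b = 4.74 m and side slope z = 2.4: A = (b + zy)y = (4.74 + 2.4×7.53)×7.53 = 171.8 m²; P = b + 2y√(1+z²) = 4.74 + 2×7.53×2.6 = 43.9 m.
Hydraulic radius R = A/P = 171.8/43.9 = 3.913 m.
V = (1/n) R^(2/3) √S = (1/0.014) × 3.913^(2/3) × √0.0027 = 9.217 m/s. Hydraulic depth D_h = A/T = 171.8/40.88 = 4.202 m.
Froude number Fr = V/√(g·D_h) = 9.217/√(9.81×4.202) = 1.44, which is greater than 1, so the flow is supercritical.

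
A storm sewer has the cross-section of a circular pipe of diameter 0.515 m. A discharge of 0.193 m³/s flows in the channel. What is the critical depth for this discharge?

y_c = 0.297 m

At critical depth, Q² T / (g A³) = 1, i.e. A³/T = Q²/g = 0.193²/9.81 = 0.003797.
Try y = 0.22 m: A³/T = 0.001201 — low.
Try y = 0.331 m: A³/T = 0.005738 — high.
Try y = 0.297 m: A³/T = 0.003784 — close enough.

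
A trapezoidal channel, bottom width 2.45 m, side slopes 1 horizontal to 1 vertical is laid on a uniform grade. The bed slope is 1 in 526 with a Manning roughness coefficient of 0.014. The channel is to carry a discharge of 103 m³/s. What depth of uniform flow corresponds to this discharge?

Manning's equation rearranged: A R^(2/3) = nQ / (1·√S) = 0.014 × 103 / (√0.001901) = 33.07.
Trying y = 4.69 m: A R^(2/3) = 55.45 — over.
Trying y = 3.11 m: A R^(2/3) = 23.03 — short.
Trying y = 3.69 m: A R^(2/3) = 33 — matches.

y_n = 3.69 m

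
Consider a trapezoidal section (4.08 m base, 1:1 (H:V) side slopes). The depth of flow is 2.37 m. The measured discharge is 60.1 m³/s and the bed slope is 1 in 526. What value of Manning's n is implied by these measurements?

With bottom width b = 4.08 m and side slope z = 1: A = (b + zy)y = (4.08 + 1×2.37)×2.37 = 15.29 m²; P = b + 2y√(1+z²) = 4.08 + 2×2.37×1.414 = 10.78 m.
Hydraulic radius R = A/P = 15.29/10.78 = 1.418 m.
Rearranging Manning's equation: n = (1/Q) A R^(2/3) S^(1/2) = (1/60.1) × 15.29 × 1.418^(2/3) × √0.001901 = 0.014.

n = 0.014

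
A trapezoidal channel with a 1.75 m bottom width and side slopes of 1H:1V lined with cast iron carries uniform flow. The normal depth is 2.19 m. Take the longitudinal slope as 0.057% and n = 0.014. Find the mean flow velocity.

With bottom width b = 1.75 m and side slope z = 1: A = (b + zy)y = (1.75 + 1×2.19)×2.19 = 8.629 m²; P = b + 2y√(1+z²) = 1.75 + 2×2.19×1.414 = 7.944 m.
Hydraulic radius R = A/P = 8.629/7.944 = 1.086 m.
From Manning's equation, V = (1/n) R^(2/3) S^(1/2) = (1/0.014) × 1.086^(2/3) × 0.00057^(1/2) = 1.8 m/s.

V = 1.8 m/s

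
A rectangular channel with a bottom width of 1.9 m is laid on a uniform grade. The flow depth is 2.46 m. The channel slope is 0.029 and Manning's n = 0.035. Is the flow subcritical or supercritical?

Flow area A = b·y = 1.9 × 2.46 = 4.674 m². Wetted perimeter P = b + 2y = 1.9 + 2×2.46 = 6.82 m.
Hydraulic radius R = A/P = 4.674/6.82 = 0.6853 m.
V = (1/n) R^(2/3) √S = (1/0.035) × 0.6853^(2/3) × √0.029 = 3.782 m/s. Hydraulic depth D_h = A/T = 4.674/1.9 = 2.46 m.
Froude number Fr = V/√(g·D_h) = 3.782/√(9.81×2.46) = 0.77, which is less than 1, so the flow is subcritical.

subcritical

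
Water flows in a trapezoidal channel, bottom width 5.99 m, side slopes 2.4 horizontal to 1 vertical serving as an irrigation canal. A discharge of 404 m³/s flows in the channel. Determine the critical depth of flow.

At critical depth, Q² T / (g A³) = 1, i.e. A³/T = Q²/g = 404²/9.81 = 16640.
Trying y = 3.47 m: A³/T = 5416 — low.
Trying y = 5.15 m: A³/T = 27480 — high.
Trying y = 4.57 m: A³/T = 16670 — matches.

y_c = 4.57 m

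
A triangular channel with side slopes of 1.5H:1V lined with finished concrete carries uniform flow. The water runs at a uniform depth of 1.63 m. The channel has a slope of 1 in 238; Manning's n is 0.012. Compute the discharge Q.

For a triangular section with side slope z = 1.5: A = zy² = 1.5×1.63² = 3.985 m²; P = 2y√(1+z²) = 2×1.63×1.803 = 5.877 m.
Hydraulic radius R = A/P = 3.985/5.877 = 0.6781 m.
Manning's equation: Q = (1/n) A R^(2/3) S^(1/2) = (1/0.012) × 3.985 × 0.6781^(2/3) × 0.004202^(1/2) = 16.6 m³/s.

Q = 16.6 m³/s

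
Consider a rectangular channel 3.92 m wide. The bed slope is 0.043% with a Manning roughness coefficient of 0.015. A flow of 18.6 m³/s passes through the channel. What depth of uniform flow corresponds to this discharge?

y_n = 3.05 m

Manning's equation rearranged: A R^(2/3) = nQ / (1·√S) = 0.015 × 18.6 / (√0.00043) = 13.45.
Trying y = 2.66 m: A R^(2/3) = 11.3 — short.
Trying y = 3.59 m: A R^(2/3) = 16.48 — over.
Trying y = 3.05 m: A R^(2/3) = 13.45 — matches.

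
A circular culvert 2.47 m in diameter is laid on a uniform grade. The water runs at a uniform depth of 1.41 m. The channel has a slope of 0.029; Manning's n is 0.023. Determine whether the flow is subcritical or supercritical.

For a circular section of diameter D = 2.47 m at depth y = 1.41 m, the central angle is θ = 2 arccos(1 − 2y/D) = 3.426 rad. Then A = (D²/8)(θ − sin θ) = 2.827 m² and P = Dθ/2 = 4.231 m.
Hydraulic radius R = A/P = 2.827/4.231 = 0.6681 m.
V = (1/n) R^(2/3) √S = (1/0.023) × 0.6681^(2/3) × √0.029 = 5.658 m/s. Hydraulic depth D_h = A/T = 2.827/2.445 = 1.156 m.
Froude number Fr = V/√(g·D_h) = 5.658/√(9.81×1.156) = 1.68, which is greater than 1, so the flow is supercritical.

supercritical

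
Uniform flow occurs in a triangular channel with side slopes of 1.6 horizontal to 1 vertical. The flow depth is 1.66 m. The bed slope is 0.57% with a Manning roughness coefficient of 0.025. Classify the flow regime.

subcritical

For a triangular section with side slope z = 1.6: A = zy² = 1.6×1.66² = 4.409 m²; P = 2y√(1+z²) = 2×1.66×1.887 = 6.264 m.
Hydraulic radius R = A/P = 4.409/6.264 = 0.7038 m.
V = (1/n) R^(2/3) √S = (1/0.025) × 0.7038^(2/3) × √0.0057 = 2.39 m/s. Hydraulic depth D_h = A/T = 4.409/5.312 = 0.83 m.
Froude number Fr = V/√(g·D_h) = 2.39/√(9.81×0.83) = 0.837, which is less than 1, so the flow is subcritical.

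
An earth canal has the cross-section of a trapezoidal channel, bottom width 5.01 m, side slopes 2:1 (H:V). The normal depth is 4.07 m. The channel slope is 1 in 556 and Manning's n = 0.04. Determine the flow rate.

With bottom width b = 5.01 m and side slope z = 2: A = (b + zy)y = (5.01 + 2×4.07)×4.07 = 53.52 m²; P = b + 2y√(1+z²) = 5.01 + 2×4.07×2.236 = 23.21 m.
Hydraulic radius R = A/P = 53.52/23.21 = 2.306 m.
Manning's equation: Q = (1/n) A R^(2/3) S^(1/2) = (1/0.04) × 53.52 × 2.306^(2/3) × 0.001799^(1/2) = 99 m³/s.

Q = 99 m³/s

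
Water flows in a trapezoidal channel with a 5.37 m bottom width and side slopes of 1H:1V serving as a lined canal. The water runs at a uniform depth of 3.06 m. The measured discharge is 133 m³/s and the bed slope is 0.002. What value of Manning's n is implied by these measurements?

With bottom width b = 5.37 m and side slope z = 1: A = (b + zy)y = (5.37 + 1×3.06)×3.06 = 25.8 m²; P = b + 2y√(1+z²) = 5.37 + 2×3.06×1.414 = 14.02 m.
Hydraulic radius R = A/P = 25.8/14.02 = 1.839 m.
Rearranging Manning's equation: n = (1/Q) A R^(2/3) S^(1/2) = (1/133) × 25.8 × 1.839^(2/3) × √0.002 = 0.013.

n = 0.013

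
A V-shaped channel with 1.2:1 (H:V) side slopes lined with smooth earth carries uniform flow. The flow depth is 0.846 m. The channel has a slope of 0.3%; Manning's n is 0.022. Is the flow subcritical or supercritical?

For a triangular section with side slope z = 1.2: A = zy² = 1.2×0.846² = 0.8589 m²; P = 2y√(1+z²) = 2×0.846×1.562 = 2.643 m.
Hydraulic radius R = A/P = 0.8589/2.643 = 0.325 m.
V = (1/n) R^(2/3) √S = (1/0.022) × 0.325^(2/3) × √0.003 = 1.177 m/s. Hydraulic depth D_h = A/T = 0.8589/2.03 = 0.423 m.
Froude number Fr = V/√(g·D_h) = 1.177/√(9.81×0.423) = 0.578, which is less than 1, so the flow is subcritical.

subcritical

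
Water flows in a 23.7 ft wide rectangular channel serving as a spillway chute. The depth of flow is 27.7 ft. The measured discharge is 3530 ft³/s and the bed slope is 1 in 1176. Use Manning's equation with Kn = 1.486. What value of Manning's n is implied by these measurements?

n = 0.033

Flow area A = b·y = 23.7 × 27.7 = 656.5 ft². Wetted perimeter P = b + 2y = 23.7 + 2×27.7 = 79.1 ft.
Hydraulic radius R = A/P = 656.5/79.1 = 8.299 ft.
Rearranging Manning's equation: n = (1.486/Q) A R^(2/3) S^(1/2) = (1.486/3530) × 656.5 × 8.299^(2/3) × √0.0008503 = 0.033.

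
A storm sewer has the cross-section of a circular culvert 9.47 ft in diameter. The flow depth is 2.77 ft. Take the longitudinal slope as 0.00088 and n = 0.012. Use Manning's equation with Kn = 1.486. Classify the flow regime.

subcritical

For a circular section of diameter D = 9.47 ft at depth y = 2.77 ft, the central angle is θ = 2 arccos(1 − 2y/D) = 2.286 rad. Then A = (D²/8)(θ − sin θ) = 17.16 ft² and P = Dθ/2 = 10.82 ft.
Hydraulic radius R = A/P = 17.16/10.82 = 1.585 ft.
V = (1.486/n) R^(2/3) √S = (1.486/0.012) × 1.585^(2/3) × √0.00088 = 4.995 ft/s. Hydraulic depth D_h = A/T = 17.16/8.616 = 1.991 ft.
Froude number Fr = V/√(g·D_h) = 4.995/√(32.2×1.991) = 0.624, which is less than 1, so the flow is subcritical.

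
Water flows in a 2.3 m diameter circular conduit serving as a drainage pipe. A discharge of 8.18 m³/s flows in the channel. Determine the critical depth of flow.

At critical depth, Q² T / (g A³) = 1, i.e. A³/T = Q²/g = 8.18²/9.81 = 6.821.
Trying y = 1.69 m: A³/T = 17.25 — too large.
Trying y = 0.965 m: A³/T = 1.992 — too small.
Trying y = 1.33 m: A³/T = 6.793 — ≈ 6.821.

y_c = 1.33 m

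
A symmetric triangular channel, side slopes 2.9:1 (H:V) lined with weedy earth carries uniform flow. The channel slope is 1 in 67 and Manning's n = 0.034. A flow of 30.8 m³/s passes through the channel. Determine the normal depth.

y_n = 1.81 m

Manning's equation rearranged: A R^(2/3) = nQ / (1·√S) = 0.034 × 30.8 / (√0.01493) = 8.572.
Trying y = 1.97 m: A R^(2/3) = 10.73 — over.
Trying y = 1.25 m: A R^(2/3) = 3.191 — short.
Trying y = 1.81 m: A R^(2/3) = 8.562 — matches.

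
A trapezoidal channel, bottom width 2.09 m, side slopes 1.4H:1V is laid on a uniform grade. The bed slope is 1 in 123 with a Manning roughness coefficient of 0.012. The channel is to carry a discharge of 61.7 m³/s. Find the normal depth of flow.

Manning's equation rearranged: A R^(2/3) = nQ / (1·√S) = 0.012 × 61.7 / (√0.00813) = 8.211.
Trying y = 1.26 m: A R^(2/3) = 4.029 — too small.
Trying y = 1.96 m: A R^(2/3) = 9.927 — too large.
Trying y = 1.79 m: A R^(2/3) = 8.212 — close enough.

y_n = 1.79 m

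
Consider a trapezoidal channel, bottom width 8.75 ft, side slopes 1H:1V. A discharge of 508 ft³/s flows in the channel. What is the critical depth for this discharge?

y_c = 4.01 ft

At critical depth, Q² T / (g A³) = 1, i.e. A³/T = Q²/g = 508²/32.2 = 8014.
Try y = 3.02 ft: A³/T = 3037 — low.
Try y = 4.75 ft: A³/T = 14450 — high.
Try y = 4.01 ft: A³/T = 7988 — close enough.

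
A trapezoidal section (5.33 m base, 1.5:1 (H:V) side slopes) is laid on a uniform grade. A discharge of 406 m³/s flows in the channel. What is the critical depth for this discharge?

y_c = 5.33 m

At critical depth, Q² T / (g A³) = 1, i.e. A³/T = Q²/g = 406²/9.81 = 16800.
Trying y = 6.6 m: A³/T = 40410 — high.
Trying y = 4.51 m: A³/T = 8606 — low.
Trying y = 5.33 m: A³/T = 16800 — matches.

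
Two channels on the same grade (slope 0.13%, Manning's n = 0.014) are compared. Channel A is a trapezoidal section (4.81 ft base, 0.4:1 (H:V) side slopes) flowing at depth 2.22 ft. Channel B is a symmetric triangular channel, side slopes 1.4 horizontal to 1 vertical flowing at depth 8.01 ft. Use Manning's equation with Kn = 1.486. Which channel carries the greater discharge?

channel B

Channel A: With bottom width b = 4.81 ft and side slope z = 0.4: A = (b + zy)y = (4.81 + 0.4×2.22)×2.22 = 12.65 ft²; P = b + 2y√(1+z²) = 4.81 + 2×2.22×1.077 = 9.592 ft. Hydraulic radius R = A/P = 12.65/9.592 = 1.319 ft. Q_A = (1.486/0.014)·12.65·1.319^(2/3)·√0.0013 = 58.22 ft³/s.
Channel B: For a triangular section with side slope z = 1.4: A = zy² = 1.4×8.01² = 89.82 ft²; P = 2y√(1+z²) = 2×8.01×1.72 = 27.56 ft. Hydraulic radius R = A/P = 89.82/27.56 = 3.259 ft. Q_B = (1.486/0.014)·89.82·3.259^(2/3)·√0.0013 = 755.6 ft³/s.
Q_A = 58.22 ft³/s vs Q_B = 755.6 ft³/s, so channel B carries more.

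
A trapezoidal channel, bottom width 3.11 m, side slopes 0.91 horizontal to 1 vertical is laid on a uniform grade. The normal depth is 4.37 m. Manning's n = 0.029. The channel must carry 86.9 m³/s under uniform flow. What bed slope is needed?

S = 0.0025

With bottom width b = 3.11 m and side slope z = 0.91: A = (b + zy)y = (3.11 + 0.91×4.37)×4.37 = 30.97 m²; P = b + 2y√(1+z²) = 3.11 + 2×4.37×1.352 = 14.93 m.
Hydraulic radius R = A/P = 30.97/14.93 = 2.075 m.
From Manning's equation, S = [nQ / (1 A R^(2/3))]² = [0.029 × 86.9 / (1 × 30.97 × 2.075^(2/3))]² = 0.0025.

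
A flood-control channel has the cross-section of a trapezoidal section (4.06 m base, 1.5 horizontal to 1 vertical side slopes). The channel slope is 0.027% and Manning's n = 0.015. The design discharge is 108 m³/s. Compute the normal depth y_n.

y_n = 4.76 m

Manning's equation rearranged: A R^(2/3) = nQ / (1·√S) = 0.015 × 108 / (√0.00027) = 98.59.
Trying y = 4.24 m: A R^(2/3) = 76.61 — short.
Trying y = 5.81 m: A R^(2/3) = 153.3 — over.
Trying y = 4.76 m: A R^(2/3) = 98.52 — matches.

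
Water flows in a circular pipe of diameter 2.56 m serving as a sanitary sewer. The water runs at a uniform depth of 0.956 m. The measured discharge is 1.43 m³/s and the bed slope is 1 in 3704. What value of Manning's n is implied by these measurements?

n = 0.013

For a circular section of diameter D = 2.56 m at depth y = 0.956 m, the central angle is θ = 2 arccos(1 − 2y/D) = 2.63 rad. Then A = (D²/8)(θ − sin θ) = 1.753 m² and P = Dθ/2 = 3.366 m.
Hydraulic radius R = A/P = 1.753/3.366 = 0.5208 m.
Rearranging Manning's equation: n = (1/Q) A R^(2/3) S^(1/2) = (1/1.43) × 1.753 × 0.5208^(2/3) × √0.00027 = 0.013.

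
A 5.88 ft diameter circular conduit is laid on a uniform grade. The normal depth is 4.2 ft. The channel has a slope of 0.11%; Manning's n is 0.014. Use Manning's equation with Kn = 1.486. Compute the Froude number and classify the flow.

subcritical

For a circular section of diameter D = 5.88 ft at depth y = 4.2 ft, the central angle is θ = 2 arccos(1 − 2y/D) = 4.027 rad. Then A = (D²/8)(θ − sin θ) = 20.75 ft² and P = Dθ/2 = 11.84 ft.
Hydraulic radius R = A/P = 20.75/11.84 = 1.753 ft.
V = (1.486/n) R^(2/3) √S = (1.486/0.014) × 1.753^(2/3) × √0.0011 = 5.117 ft/s. Hydraulic depth D_h = A/T = 20.75/5.313 = 3.906 ft.
Froude number Fr = V/√(g·D_h) = 5.117/√(32.2×3.906) = 0.456, which is less than 1, so the flow is subcritical.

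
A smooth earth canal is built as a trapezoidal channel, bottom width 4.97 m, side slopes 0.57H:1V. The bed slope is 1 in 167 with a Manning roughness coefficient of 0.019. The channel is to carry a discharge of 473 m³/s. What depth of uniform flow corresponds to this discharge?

y_n = 6.6 m

Manning's equation rearranged: A R^(2/3) = nQ / (1·√S) = 0.019 × 473 / (√0.005988) = 116.1.
Try y = 8.43 m: A R^(2/3) = 185.6 — high.
Try y = 5 m: A R^(2/3) = 69.55 — low.
Try y = 6.6 m: A R^(2/3) = 116.1 — close enough.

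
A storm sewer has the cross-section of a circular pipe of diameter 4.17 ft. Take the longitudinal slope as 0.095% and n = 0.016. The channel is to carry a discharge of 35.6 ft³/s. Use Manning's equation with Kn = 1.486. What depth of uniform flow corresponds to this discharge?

Manning's equation rearranged: A R^(2/3) = nQ / (1.486·√S) = 0.016 × 35.6 / (1.486 × √0.00095) = 12.44.
Try y = 3.65 ft: A R^(2/3) = 14.76 — high.
Try y = 2.66 ft: A R^(2/3) = 10.34 — low.
Try y = 3.05 ft: A R^(2/3) = 12.43 — ≈ 12.44.

y_n = 3.05 ft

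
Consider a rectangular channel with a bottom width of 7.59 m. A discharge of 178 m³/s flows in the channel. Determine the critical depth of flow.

y_c = 3.83 m

For a rectangular channel, critical depth y_c = (q²/g)^(1/3) where q = Q/b = 178/7.59 = 23.45 m²/s.
So y_c = (23.45²/9.81)^(1/3) = 3.83 m.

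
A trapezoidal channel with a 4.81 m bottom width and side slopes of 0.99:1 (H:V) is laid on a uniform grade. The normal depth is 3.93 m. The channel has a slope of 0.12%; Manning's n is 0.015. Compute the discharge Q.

Q = 132 m³/s

With bottom width b = 4.81 m and side slope z = 0.99: A = (b + zy)y = (4.81 + 0.99×3.93)×3.93 = 34.19 m²; P = b + 2y√(1+z²) = 4.81 + 2×3.93×1.407 = 15.87 m.
Hydraulic radius R = A/P = 34.19/15.87 = 2.155 m.
Manning's equation: Q = (1/n) A R^(2/3) S^(1/2) = (1/0.015) × 34.19 × 2.155^(2/3) × 0.0012^(1/2) = 132 m³/s.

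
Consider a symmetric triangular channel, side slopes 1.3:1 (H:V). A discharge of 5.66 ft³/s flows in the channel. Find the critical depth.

At critical depth, Q² T / (g A³) = 1, i.e. A³/T = Q²/g = 5.66²/32.2 = 0.9949.
Trying y = 1.3 ft: A³/T = 3.137 — too large.
Trying y = 0.715 ft: A³/T = 0.1579 — too small.
Trying y = 1.03 ft: A³/T = 0.9796 — matches.

y_c = 1.03 ft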